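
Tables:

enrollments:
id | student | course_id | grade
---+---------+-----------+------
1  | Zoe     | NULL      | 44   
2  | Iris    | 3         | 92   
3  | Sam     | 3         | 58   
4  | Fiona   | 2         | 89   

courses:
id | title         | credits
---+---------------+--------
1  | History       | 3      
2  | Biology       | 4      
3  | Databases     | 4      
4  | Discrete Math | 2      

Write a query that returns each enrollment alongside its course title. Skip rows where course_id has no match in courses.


INNER JOIN keeps only enrollments rows whose course_id matches an id in courses. Walk through each enrollment:
  - enrollment 1 (Zoe): course_id=NULL, no match -> dropped
  - enrollment 2 (Iris): course_id=3 -> matches Databases
  - enrollment 3 (Sam): course_id=3 -> matches Databases
  - enrollment 4 (Fiona): course_id=2 -> matches Biology
So 1 of 4 rows is dropped.

SQL:
SELECT a.student, b.title AS course
FROM enrollments a
INNER JOIN courses b ON a.course_id = b.id

Result:
student | course   
--------+----------
Iris    | Databases
Sam     | Databases
Fiona   | Biology  


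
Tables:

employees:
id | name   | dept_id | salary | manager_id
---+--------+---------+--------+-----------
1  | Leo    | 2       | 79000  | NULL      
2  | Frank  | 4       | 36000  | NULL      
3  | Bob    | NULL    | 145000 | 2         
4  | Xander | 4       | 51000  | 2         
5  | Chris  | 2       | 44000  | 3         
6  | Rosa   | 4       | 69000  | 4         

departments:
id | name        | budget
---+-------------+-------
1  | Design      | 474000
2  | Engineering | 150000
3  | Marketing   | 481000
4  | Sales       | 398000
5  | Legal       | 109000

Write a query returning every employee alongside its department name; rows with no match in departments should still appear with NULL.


LEFT JOIN keeps every row from employees (the left table); where dept_id has no match in departments, the department columns become NULL. Walk through each employee:
  - employee 1 (Leo): dept_id=2 -> matches Engineering
  - employee 2 (Frank): dept_id=4 -> matches Sales
  - employee 3 (Bob): dept_id=NULL, no match -> kept with NULL
  - employee 4 (Xander): dept_id=4 -> matches Sales
  - employee 5 (Chris): dept_id=2 -> matches Engineering
  - employee 6 (Rosa): dept_id=4 -> matches Sales
All 6 rows appear; 1 has NULL department.

SQL:
SELECT a.name, b.name AS department
FROM employees a
LEFT JOIN departments b ON a.dept_id = b.id

Result:
name   | department 
-------+------------
Leo    | Engineering
Frank  | Sales      
Bob    | NULL       
Xander | Sales      
Chris  | Engineering
Rosa   | Sales      


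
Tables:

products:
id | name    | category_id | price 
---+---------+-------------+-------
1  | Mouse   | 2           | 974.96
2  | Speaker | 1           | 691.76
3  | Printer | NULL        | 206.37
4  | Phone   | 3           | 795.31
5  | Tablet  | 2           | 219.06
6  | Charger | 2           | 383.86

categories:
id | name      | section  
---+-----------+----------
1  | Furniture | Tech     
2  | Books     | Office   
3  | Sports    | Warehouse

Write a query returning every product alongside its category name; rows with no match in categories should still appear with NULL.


LEFT JOIN keeps every row from products (the left table); where category_id has no match in categories, the category columns become NULL. Walk through each product:
  - product 1 (Mouse): category_id=2 -> matches Books
  - product 2 (Speaker): category_id=1 -> matches Furniture
  - product 3 (Printer): category_id=NULL, no match -> kept with NULL
  - product 4 (Phone): category_id=3 -> matches Sports
  - product 5 (Tablet): category_id=2 -> matches Books
  - product 6 (Charger): category_id=2 -> matches Books
All 6 rows appear; 1 has NULL category.

SQL:
SELECT a.name, b.name AS category
FROM products a
LEFT JOIN categories b ON a.category_id = b.id

Result:
name    | category 
--------+----------
Mouse   | Books    
Speaker | Furniture
Printer | NULL     
Phone   | Sports   
Tablet  | Books    
Charger | Books    


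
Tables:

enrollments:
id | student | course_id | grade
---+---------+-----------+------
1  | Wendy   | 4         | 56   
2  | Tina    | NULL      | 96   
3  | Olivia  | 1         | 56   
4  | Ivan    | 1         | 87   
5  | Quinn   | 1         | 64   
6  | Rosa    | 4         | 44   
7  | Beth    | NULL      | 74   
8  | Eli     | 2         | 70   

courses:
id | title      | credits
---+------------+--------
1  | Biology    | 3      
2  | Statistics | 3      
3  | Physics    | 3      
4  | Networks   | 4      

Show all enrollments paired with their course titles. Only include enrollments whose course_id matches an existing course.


INNER JOIN keeps only enrollments rows whose course_id matches an id in courses. Walk through each enrollment:
  - enrollment 1 (Wendy): course_id=4 -> matches Networks
  - enrollment 2 (Tina): course_id=NULL, no match -> dropped
  - enrollment 3 (Olivia): course_id=1 -> matches Biology
  - enrollment 4 (Ivan): course_id=1 -> matches Biology
  - enrollment 5 (Quinn): course_id=1 -> matches Biology
  - enrollment 6 (Rosa): course_id=4 -> matches Networks
  - enrollment 7 (Beth): course_id=NULL, no match -> dropped
  - enrollment 8 (Eli): course_id=2 -> matches Statistics
So 2 of 8 rows are dropped.

SQL:
SELECT a.student, b.title AS course
FROM enrollments a
INNER JOIN courses b ON a.course_id = b.id

Result:
student | course    
--------+-----------
Wendy   | Networks  
Olivia  | Biology   
Ivan    | Biology   
Quinn   | Biology   
Rosa    | Networks  
Eli     | Statistics


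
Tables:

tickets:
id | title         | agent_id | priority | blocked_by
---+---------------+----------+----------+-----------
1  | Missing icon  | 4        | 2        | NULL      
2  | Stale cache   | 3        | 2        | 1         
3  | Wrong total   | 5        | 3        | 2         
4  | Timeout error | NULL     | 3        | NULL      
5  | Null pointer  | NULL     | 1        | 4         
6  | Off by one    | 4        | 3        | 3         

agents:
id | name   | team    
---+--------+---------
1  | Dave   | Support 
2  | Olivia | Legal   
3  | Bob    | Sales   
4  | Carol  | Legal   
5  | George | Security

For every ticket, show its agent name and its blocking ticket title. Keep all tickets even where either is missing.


Two LEFT JOINs from the same base table tickets: one to agents via agent_id, one to tickets itself via blocked_by. Both are LEFT so every ticket is preserved.
Match against agents:
  - ticket 1 (Missing icon): agent_id=4 -> matches Carol
  - ticket 2 (Stale cache): agent_id=3 -> matches Bob
  - ticket 3 (Wrong total): agent_id=5 -> matches George
  - ticket 4 (Timeout error): agent_id=NULL, no match -> kept with NULL
  - ticket 5 (Null pointer): agent_id=NULL, no match -> kept with NULL
  - ticket 6 (Off by one): agent_id=4 -> matches Carol
Match against tickets (self):
  - ticket 1 (Missing icon): blocked_by=NULL -> NULL
  - ticket 2 (Stale cache): blocked_by=1 -> Missing icon
  - ticket 3 (Wrong total): blocked_by=2 -> Stale cache
  - ticket 4 (Timeout error): blocked_by=NULL -> NULL
  - ticket 5 (Null pointer): blocked_by=4 -> Timeout error
  - ticket 6 (Off by one): blocked_by=3 -> Wrong total

SQL:
SELECT a.title, b.name AS agent, c.title AS blocked_by
FROM tickets a
LEFT JOIN agents b ON a.agent_id = b.id
LEFT JOIN tickets c ON a.blocked_by = c.id

Result:
title         | agent  | blocked_by   
--------------+--------+--------------
Missing icon  | Carol  | NULL         
Stale cache   | Bob    | Missing icon 
Wrong total   | George | Stale cache  
Timeout error | NULL   | NULL         
Null pointer  | NULL   | Timeout error
Off by one    | Carol  | Wrong total  


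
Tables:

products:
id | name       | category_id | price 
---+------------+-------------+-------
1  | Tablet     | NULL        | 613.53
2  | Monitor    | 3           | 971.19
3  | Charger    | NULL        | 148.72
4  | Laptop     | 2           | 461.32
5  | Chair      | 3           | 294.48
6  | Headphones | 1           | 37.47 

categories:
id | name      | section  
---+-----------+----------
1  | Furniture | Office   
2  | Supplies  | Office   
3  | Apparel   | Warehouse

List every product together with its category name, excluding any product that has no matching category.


INNER JOIN keeps only products rows whose category_id matches an id in categories. Walk through each product:
  - product 1 (Tablet): category_id=NULL, no match -> dropped
  - product 2 (Monitor): category_id=3 -> matches Apparel
  - product 3 (Charger): category_id=NULL, no match -> dropped
  - product 4 (Laptop): category_id=2 -> matches Supplies
  - product 5 (Chair): category_id=3 -> matches Apparel
  - product 6 (Headphones): category_id=1 -> matches Furniture
So 2 of 6 rows are dropped.

SQL:
SELECT a.name, b.name AS category
FROM products a
INNER JOIN categories b ON a.category_id = b.id

Result:
name       | category 
-----------+----------
Monitor    | Apparel  
Laptop     | Supplies 
Chair      | Apparel  
Headphones | Furniture


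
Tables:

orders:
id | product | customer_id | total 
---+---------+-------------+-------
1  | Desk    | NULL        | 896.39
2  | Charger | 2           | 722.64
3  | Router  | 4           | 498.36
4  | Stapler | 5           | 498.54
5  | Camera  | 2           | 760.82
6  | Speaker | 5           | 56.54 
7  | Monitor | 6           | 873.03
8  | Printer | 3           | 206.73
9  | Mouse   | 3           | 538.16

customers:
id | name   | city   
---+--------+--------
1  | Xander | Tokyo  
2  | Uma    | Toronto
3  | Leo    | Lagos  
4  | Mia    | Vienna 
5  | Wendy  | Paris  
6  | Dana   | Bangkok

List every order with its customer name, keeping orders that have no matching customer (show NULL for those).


LEFT JOIN keeps every row from orders (the left table); where customer_id has no match in customers, the customer columns become NULL. Walk through each order:
  - order 1 (Desk): customer_id=NULL, no match -> kept with NULL
  - order 2 (Charger): customer_id=2 -> matches Uma
  - order 3 (Router): customer_id=4 -> matches Mia
  - order 4 (Stapler): customer_id=5 -> matches Wendy
  - order 5 (Camera): customer_id=2 -> matches Uma
  - order 6 (Speaker): customer_id=5 -> matches Wendy
  - order 7 (Monitor): customer_id=6 -> matches Dana
  - order 8 (Printer): customer_id=3 -> matches Leo
  - order 9 (Mouse): customer_id=3 -> matches Leo
All 9 rows appear; 1 has NULL customer.

SQL:
SELECT a.product, b.name AS customer
FROM orders a
LEFT JOIN customers b ON a.customer_id = b.id

Result:
product | customer
--------+---------
Desk    | NULL    
Charger | Uma     
Router  | Mia     
Stapler | Wendy   
Camera  | Uma     
Speaker | Wendy   
Monitor | Dana    
Printer | Leo     
Mouse   | Leo     


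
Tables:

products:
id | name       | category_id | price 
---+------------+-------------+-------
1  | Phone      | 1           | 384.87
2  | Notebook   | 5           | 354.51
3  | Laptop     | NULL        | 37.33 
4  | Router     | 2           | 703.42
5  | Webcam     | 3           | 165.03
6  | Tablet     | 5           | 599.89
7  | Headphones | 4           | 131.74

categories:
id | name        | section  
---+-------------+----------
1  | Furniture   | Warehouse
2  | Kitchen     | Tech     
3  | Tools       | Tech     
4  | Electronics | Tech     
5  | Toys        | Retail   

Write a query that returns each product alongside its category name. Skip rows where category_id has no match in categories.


INNER JOIN keeps only products rows whose category_id matches an id in categories. Walk through each product:
  - product 1 (Phone): category_id=1 -> matches Furniture
  - product 2 (Notebook): category_id=5 -> matches Toys
  - product 3 (Laptop): category_id=NULL, no match -> dropped
  - product 4 (Router): category_id=2 -> matches Kitchen
  - product 5 (Webcam): category_id=3 -> matches Tools
  - product 6 (Tablet): category_id=5 -> matches Toys
  - product 7 (Headphones): category_id=4 -> matches Electronics
So 1 of 7 rows is dropped.

SQL:
SELECT a.name, b.name AS category
FROM products a
INNER JOIN categories b ON a.category_id = b.id

Result:
name       | category   
-----------+------------
Phone      | Furniture  
Notebook   | Toys       
Router     | Kitchen    
Webcam     | Tools      
Tablet     | Toys       
Headphones | Electronics


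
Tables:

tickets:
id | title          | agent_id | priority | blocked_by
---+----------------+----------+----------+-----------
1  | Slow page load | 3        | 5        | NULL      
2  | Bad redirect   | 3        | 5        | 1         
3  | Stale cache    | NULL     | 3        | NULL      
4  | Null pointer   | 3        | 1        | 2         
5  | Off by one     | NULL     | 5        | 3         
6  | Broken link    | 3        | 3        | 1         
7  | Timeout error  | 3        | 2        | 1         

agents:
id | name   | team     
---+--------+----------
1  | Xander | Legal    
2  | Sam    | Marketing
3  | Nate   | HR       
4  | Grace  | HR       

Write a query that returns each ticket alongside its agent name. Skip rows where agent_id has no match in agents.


INNER JOIN keeps only tickets rows whose agent_id matches an id in agents. Walk through each ticket:
  - ticket 1 (Slow page load): agent_id=3 -> matches Nate
  - ticket 2 (Bad redirect): agent_id=3 -> matches Nate
  - ticket 3 (Stale cache): agent_id=NULL, no match -> dropped
  - ticket 4 (Null pointer): agent_id=3 -> matches Nate
  - ticket 5 (Off by one): agent_id=NULL, no match -> dropped
  - ticket 6 (Broken link): agent_id=3 -> matches Nate
  - ticket 7 (Timeout error): agent_id=3 -> matches Nate
So 2 of 7 rows are dropped.

SQL:
SELECT a.title, b.name AS agent
FROM tickets a
INNER JOIN agents b ON a.agent_id = b.id

Result:
title          | agent
---------------+------
Slow page load | Nate 
Bad redirect   | Nate 
Null pointer   | Nate 
Broken link    | Nate 
Timeout error  | Nate 


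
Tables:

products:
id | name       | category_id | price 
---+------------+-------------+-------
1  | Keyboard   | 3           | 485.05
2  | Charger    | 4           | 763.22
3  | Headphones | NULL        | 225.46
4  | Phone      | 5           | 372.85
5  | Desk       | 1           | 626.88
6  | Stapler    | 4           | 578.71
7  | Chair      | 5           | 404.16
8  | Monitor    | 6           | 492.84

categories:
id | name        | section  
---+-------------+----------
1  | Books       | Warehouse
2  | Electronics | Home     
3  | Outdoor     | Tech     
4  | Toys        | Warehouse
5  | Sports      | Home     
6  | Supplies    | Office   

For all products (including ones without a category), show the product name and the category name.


LEFT JOIN keeps every row from products (the left table); where category_id has no match in categories, the category columns become NULL. Walk through each product:
  - product 1 (Keyboard): category_id=3 -> matches Outdoor
  - product 2 (Charger): category_id=4 -> matches Toys
  - product 3 (Headphones): category_id=NULL, no match -> kept with NULL
  - product 4 (Phone): category_id=5 -> matches Sports
  - product 5 (Desk): category_id=1 -> matches Books
  - product 6 (Stapler): category_id=4 -> matches Toys
  - product 7 (Chair): category_id=5 -> matches Sports
  - product 8 (Monitor): category_id=6 -> matches Supplies
All 8 rows appear; 1 has NULL category.

SQL:
SELECT a.name, b.name AS category
FROM products a
LEFT JOIN categories b ON a.category_id = b.id

Result:
name       | category
-----------+---------
Keyboard   | Outdoor 
Charger    | Toys    
Headphones | NULL    
Phone      | Sports  
Desk       | Books   
Stapler    | Toys    
Chair      | Sports  
Monitor    | Supplies


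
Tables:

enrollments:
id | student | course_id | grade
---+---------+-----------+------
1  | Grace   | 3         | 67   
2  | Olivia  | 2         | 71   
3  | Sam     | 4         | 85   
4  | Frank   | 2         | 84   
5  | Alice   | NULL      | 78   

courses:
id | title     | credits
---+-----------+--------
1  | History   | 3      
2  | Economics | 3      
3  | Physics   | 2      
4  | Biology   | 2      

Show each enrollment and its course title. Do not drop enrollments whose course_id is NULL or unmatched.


LEFT JOIN keeps every row from enrollments (the left table); where course_id has no match in courses, the course columns become NULL. Walk through each enrollment:
  - enrollment 1 (Grace): course_id=3 -> matches Physics
  - enrollment 2 (Olivia): course_id=2 -> matches Economics
  - enrollment 3 (Sam): course_id=4 -> matches Biology
  - enrollment 4 (Frank): course_id=2 -> matches Economics
  - enrollment 5 (Alice): course_id=NULL, no match -> kept with NULL
All 5 rows appear; 1 has NULL course.

SQL:
SELECT a.student, b.title AS course
FROM enrollments a
LEFT JOIN courses b ON a.course_id = b.id

Result:
student | course   
--------+----------
Grace   | Physics  
Olivia  | Economics
Sam     | Biology  
Frank   | Economics
Alice   | NULL     


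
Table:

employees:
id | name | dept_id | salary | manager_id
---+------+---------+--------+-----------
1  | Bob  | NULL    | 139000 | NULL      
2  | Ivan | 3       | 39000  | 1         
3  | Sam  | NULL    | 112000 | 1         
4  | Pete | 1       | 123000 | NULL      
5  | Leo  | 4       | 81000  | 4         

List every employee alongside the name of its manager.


This is a self-join: employees is joined to a second copy of itself, matching each row's manager_id to another row's id. Use LEFT JOIN so rows with manager_id=NULL are kept.
  - employee 1 (Bob): manager_id=NULL -> NULL
  - employee 2 (Ivan): manager_id=1 -> Bob
  - employee 3 (Sam): manager_id=1 -> Bob
  - employee 4 (Pete): manager_id=NULL -> NULL
  - employee 5 (Leo): manager_id=4 -> Pete

SQL:
SELECT a.name AS item, b.name AS manager
FROM employees a
LEFT JOIN employees b ON a.manager_id = b.id

Result:
item | manager
-----+--------
Bob  | NULL   
Ivan | Bob    
Sam  | Bob    
Pete | NULL   
Leo  | Pete   


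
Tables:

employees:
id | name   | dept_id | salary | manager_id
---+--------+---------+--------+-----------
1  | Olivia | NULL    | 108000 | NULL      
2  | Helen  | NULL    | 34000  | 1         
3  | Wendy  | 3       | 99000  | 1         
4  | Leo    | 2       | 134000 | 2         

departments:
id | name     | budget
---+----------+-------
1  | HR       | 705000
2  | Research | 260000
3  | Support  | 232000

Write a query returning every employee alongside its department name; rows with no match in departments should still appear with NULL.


LEFT JOIN keeps every row from employees (the left table); where dept_id has no match in departments, the department columns become NULL. Walk through each employee:
  - employee 1 (Olivia): dept_id=NULL, no match -> kept with NULL
  - employee 2 (Helen): dept_id=NULL, no match -> kept with NULL
  - employee 3 (Wendy): dept_id=3 -> matches Support
  - employee 4 (Leo): dept_id=2 -> matches Research
All 4 rows appear; 2 have NULL department.

SQL:
SELECT a.name, b.name AS department
FROM employees a
LEFT JOIN departments b ON a.dept_id = b.id

Result:
name   | department
-------+-----------
Olivia | NULL      
Helen  | NULL      
Wendy  | Support   
Leo    | Research  


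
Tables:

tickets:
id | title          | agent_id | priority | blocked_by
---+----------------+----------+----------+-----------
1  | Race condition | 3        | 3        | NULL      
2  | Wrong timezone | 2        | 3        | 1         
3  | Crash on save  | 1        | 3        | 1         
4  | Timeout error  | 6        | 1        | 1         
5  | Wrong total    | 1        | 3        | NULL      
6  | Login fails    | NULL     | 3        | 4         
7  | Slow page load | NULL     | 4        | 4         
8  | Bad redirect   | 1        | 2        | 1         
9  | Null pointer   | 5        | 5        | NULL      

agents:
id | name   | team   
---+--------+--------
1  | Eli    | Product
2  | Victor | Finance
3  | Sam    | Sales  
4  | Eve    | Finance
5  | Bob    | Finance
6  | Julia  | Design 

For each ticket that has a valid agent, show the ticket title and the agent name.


INNER JOIN keeps only tickets rows whose agent_id matches an id in agents. Walk through each ticket:
  - ticket 1 (Race condition): agent_id=3 -> matches Sam
  - ticket 2 (Wrong timezone): agent_id=2 -> matches Victor
  - ticket 3 (Crash on save): agent_id=1 -> matches Eli
  - ticket 4 (Timeout error): agent_id=6 -> matches Julia
  - ticket 5 (Wrong total): agent_id=1 -> matches Eli
  - ticket 6 (Login fails): agent_id=NULL, no match -> dropped
  - ticket 7 (Slow page load): agent_id=NULL, no match -> dropped
  - ticket 8 (Bad redirect): agent_id=1 -> matches Eli
  - ticket 9 (Null pointer): agent_id=5 -> matches Bob
So 2 of 9 rows are dropped.

SQL:
SELECT a.title, b.name AS agent
FROM tickets a
INNER JOIN agents b ON a.agent_id = b.id

Result:
title          | agent 
---------------+-------
Race condition | Sam   
Wrong timezone | Victor
Crash on save  | Eli   
Timeout error  | Julia 
Wrong total    | Eli   
Bad redirect   | Eli   
Null pointer   | Bob   


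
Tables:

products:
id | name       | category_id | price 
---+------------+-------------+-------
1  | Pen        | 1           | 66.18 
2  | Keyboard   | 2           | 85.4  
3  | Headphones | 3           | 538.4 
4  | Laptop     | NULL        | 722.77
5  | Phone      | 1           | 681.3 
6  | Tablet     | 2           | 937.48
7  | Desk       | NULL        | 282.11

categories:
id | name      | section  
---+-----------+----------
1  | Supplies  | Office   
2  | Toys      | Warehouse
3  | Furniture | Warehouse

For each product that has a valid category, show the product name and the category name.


INNER JOIN keeps only products rows whose category_id matches an id in categories. Walk through each product:
  - product 1 (Pen): category_id=1 -> matches Supplies
  - product 2 (Keyboard): category_id=2 -> matches Toys
  - product 3 (Headphones): category_id=3 -> matches Furniture
  - product 4 (Laptop): category_id=NULL, no match -> dropped
  - product 5 (Phone): category_id=1 -> matches Supplies
  - product 6 (Tablet): category_id=2 -> matches Toys
  - product 7 (Desk): category_id=NULL, no match -> dropped
So 2 of 7 rows are dropped.

SQL:
SELECT a.name, b.name AS category
FROM products a
INNER JOIN categories b ON a.category_id = b.id

Result:
name       | category 
-----------+----------
Pen        | Supplies 
Keyboard   | Toys     
Headphones | Furniture
Phone      | Supplies 
Tablet     | Toys     


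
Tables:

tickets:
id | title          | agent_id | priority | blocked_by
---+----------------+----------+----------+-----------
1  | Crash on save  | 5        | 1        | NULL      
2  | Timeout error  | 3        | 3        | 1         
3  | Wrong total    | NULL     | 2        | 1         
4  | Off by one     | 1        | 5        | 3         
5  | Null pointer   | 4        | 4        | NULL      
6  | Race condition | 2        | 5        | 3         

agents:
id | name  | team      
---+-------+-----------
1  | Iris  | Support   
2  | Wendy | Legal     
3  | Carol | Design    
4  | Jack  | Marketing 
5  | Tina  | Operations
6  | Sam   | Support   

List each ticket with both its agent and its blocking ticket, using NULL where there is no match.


Two LEFT JOINs from the same base table tickets: one to agents via agent_id, one to tickets itself via blocked_by. Both are LEFT so every ticket is preserved.
Match against agents:
  - ticket 1 (Crash on save): agent_id=5 -> matches Tina
  - ticket 2 (Timeout error): agent_id=3 -> matches Carol
  - ticket 3 (Wrong total): agent_id=NULL, no match -> kept with NULL
  - ticket 4 (Off by one): agent_id=1 -> matches Iris
  - ticket 5 (Null pointer): agent_id=4 -> matches Jack
  - ticket 6 (Race condition): agent_id=2 -> matches Wendy
Match against tickets (self):
  - ticket 1 (Crash on save): blocked_by=NULL -> NULL
  - ticket 2 (Timeout error): blocked_by=1 -> Crash on save
  - ticket 3 (Wrong total): blocked_by=1 -> Crash on save
  - ticket 4 (Off by one): blocked_by=3 -> Wrong total
  - ticket 5 (Null pointer): blocked_by=NULL -> NULL
  - ticket 6 (Race condition): blocked_by=3 -> Wrong total

SQL:
SELECT a.title, b.name AS agent, c.title AS blocked_by
FROM tickets a
LEFT JOIN agents b ON a.agent_id = b.id
LEFT JOIN tickets c ON a.blocked_by = c.id

Result:
title          | agent | blocked_by   
---------------+-------+--------------
Crash on save  | Tina  | NULL         
Timeout error  | Carol | Crash on save
Wrong total    | NULL  | Crash on save
Off by one     | Iris  | Wrong total  
Null pointer   | Jack  | NULL         
Race condition | Wendy | Wrong total  


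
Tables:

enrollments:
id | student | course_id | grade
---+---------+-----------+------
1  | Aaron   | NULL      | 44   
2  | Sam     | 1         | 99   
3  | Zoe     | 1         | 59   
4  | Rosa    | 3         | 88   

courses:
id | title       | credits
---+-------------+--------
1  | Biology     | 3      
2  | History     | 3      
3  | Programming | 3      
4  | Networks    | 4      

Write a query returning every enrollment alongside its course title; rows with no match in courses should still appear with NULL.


LEFT JOIN keeps every row from enrollments (the left table); where course_id has no match in courses, the course columns become NULL. Walk through each enrollment:
  - enrollment 1 (Aaron): course_id=NULL, no match -> kept with NULL
  - enrollment 2 (Sam): course_id=1 -> matches Biology
  - enrollment 3 (Zoe): course_id=1 -> matches Biology
  - enrollment 4 (Rosa): course_id=3 -> matches Programming
All 4 rows appear; 1 has NULL course.

SQL:
SELECT a.student, b.title AS course
FROM enrollments a
LEFT JOIN courses b ON a.course_id = b.id

Result:
student | course     
--------+------------
Aaron   | NULL       
Sam     | Biology    
Zoe     | Biology    
Rosa    | Programming


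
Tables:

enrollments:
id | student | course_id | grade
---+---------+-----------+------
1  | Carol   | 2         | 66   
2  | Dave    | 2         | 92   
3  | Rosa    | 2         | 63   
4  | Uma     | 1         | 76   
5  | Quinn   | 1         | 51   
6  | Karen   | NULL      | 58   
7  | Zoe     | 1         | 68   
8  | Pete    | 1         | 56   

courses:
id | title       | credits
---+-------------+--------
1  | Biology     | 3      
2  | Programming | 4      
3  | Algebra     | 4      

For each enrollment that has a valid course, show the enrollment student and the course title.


INNER JOIN keeps only enrollments rows whose course_id matches an id in courses. Walk through each enrollment:
  - enrollment 1 (Carol): course_id=2 -> matches Programming
  - enrollment 2 (Dave): course_id=2 -> matches Programming
  - enrollment 3 (Rosa): course_id=2 -> matches Programming
  - enrollment 4 (Uma): course_id=1 -> matches Biology
  - enrollment 5 (Quinn): course_id=1 -> matches Biology
  - enrollment 6 (Karen): course_id=NULL, no match -> dropped
  - enrollment 7 (Zoe): course_id=1 -> matches Biology
  - enrollment 8 (Pete): course_id=1 -> matches Biology
So 1 of 8 rows is dropped.

SQL:
SELECT a.student, b.title AS course
FROM enrollments a
INNER JOIN courses b ON a.course_id = b.id

Result:
student | course     
--------+------------
Carol   | Programming
Dave    | Programming
Rosa    | Programming
Uma     | Biology    
Quinn   | Biology    
Zoe     | Biology    
Pete    | Biology    


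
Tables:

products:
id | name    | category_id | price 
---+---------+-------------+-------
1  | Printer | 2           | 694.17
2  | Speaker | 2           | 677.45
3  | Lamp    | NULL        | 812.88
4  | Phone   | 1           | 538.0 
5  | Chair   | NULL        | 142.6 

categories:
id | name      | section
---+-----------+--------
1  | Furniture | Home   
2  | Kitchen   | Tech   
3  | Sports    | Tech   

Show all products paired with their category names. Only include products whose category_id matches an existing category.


INNER JOIN keeps only products rows whose category_id matches an id in categories. Walk through each product:
  - product 1 (Printer): category_id=2 -> matches Kitchen
  - product 2 (Speaker): category_id=2 -> matches Kitchen
  - product 3 (Lamp): category_id=NULL, no match -> dropped
  - product 4 (Phone): category_id=1 -> matches Furniture
  - product 5 (Chair): category_id=NULL, no match -> dropped
So 2 of 5 rows are dropped.

SQL:
SELECT a.name, b.name AS category
FROM products a
INNER JOIN categories b ON a.category_id = b.id

Result:
name    | category 
--------+----------
Printer | Kitchen  
Speaker | Kitchen  
Phone   | Furniture


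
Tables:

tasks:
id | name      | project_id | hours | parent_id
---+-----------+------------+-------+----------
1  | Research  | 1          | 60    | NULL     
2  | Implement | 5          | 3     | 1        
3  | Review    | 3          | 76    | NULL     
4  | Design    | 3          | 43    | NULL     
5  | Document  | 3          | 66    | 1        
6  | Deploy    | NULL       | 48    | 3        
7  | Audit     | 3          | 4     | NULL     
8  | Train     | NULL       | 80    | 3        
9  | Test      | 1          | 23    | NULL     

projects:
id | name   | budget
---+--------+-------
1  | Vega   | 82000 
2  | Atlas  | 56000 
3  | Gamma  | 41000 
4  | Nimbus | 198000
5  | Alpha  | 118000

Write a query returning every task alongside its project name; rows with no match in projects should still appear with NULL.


LEFT JOIN keeps every row from tasks (the left table); where project_id has no match in projects, the project columns become NULL. Walk through each task:
  - task 1 (Research): project_id=1 -> matches Vega
  - task 2 (Implement): project_id=5 -> matches Alpha
  - task 3 (Review): project_id=3 -> matches Gamma
  - task 4 (Design): project_id=3 -> matches Gamma
  - task 5 (Document): project_id=3 -> matches Gamma
  - task 6 (Deploy): project_id=NULL, no match -> kept with NULL
  - task 7 (Audit): project_id=3 -> matches Gamma
  - task 8 (Train): project_id=NULL, no match -> kept with NULL
  - task 9 (Test): project_id=1 -> matches Vega
All 9 rows appear; 2 have NULL project.

SQL:
SELECT a.name, b.name AS project
FROM tasks a
LEFT JOIN projects b ON a.project_id = b.id

Result:
name      | project
----------+--------
Research  | Vega   
Implement | Alpha  
Review    | Gamma  
Design    | Gamma  
Document  | Gamma  
Deploy    | NULL   
Audit     | Gamma  
Train     | NULL   
Test      | Vega   


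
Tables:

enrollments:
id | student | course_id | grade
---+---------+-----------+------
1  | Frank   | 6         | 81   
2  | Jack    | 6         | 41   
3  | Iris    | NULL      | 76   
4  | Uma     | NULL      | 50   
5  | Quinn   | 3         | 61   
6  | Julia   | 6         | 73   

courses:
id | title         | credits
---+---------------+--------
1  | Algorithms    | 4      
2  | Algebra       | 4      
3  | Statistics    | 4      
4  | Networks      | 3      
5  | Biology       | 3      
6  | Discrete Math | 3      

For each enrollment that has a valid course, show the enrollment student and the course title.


INNER JOIN keeps only enrollments rows whose course_id matches an id in courses. Walk through each enrollment:
  - enrollment 1 (Frank): course_id=6 -> matches Discrete Math
  - enrollment 2 (Jack): course_id=6 -> matches Discrete Math
  - enrollment 3 (Iris): course_id=NULL, no match -> dropped
  - enrollment 4 (Uma): course_id=NULL, no match -> dropped
  - enrollment 5 (Quinn): course_id=3 -> matches Statistics
  - enrollment 6 (Julia): course_id=6 -> matches Discrete Math
So 2 of 6 rows are dropped.

SQL:
SELECT a.student, b.title AS course
FROM enrollments a
INNER JOIN courses b ON a.course_id = b.id

Result:
student | course       
--------+--------------
Frank   | Discrete Math
Jack    | Discrete Math
Quinn   | Statistics   
Julia   | Discrete Math


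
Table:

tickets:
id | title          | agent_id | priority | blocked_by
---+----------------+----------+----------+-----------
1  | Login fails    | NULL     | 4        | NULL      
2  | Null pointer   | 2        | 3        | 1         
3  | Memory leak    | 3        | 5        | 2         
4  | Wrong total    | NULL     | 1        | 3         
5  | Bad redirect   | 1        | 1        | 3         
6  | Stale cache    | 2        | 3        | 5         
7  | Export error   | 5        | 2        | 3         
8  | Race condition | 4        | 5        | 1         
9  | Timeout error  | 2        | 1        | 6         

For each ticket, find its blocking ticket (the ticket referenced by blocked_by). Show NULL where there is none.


This is a self-join: tickets is joined to a second copy of itself, matching each row's blocked_by to another row's id. Use LEFT JOIN so rows with blocked_by=NULL are kept.
  - ticket 1 (Login fails): blocked_by=NULL -> NULL
  - ticket 2 (Null pointer): blocked_by=1 -> Login fails
  - ticket 3 (Memory leak): blocked_by=2 -> Null pointer
  - ticket 4 (Wrong total): blocked_by=3 -> Memory leak
  - ticket 5 (Bad redirect): blocked_by=3 -> Memory leak
  - ticket 6 (Stale cache): blocked_by=5 -> Bad redirect
  - ticket 7 (Export error): blocked_by=3 -> Memory leak
  - ticket 8 (Race condition): blocked_by=1 -> Login fails
  - ticket 9 (Timeout error): blocked_by=6 -> Stale cache

SQL:
SELECT a.title AS item, b.title AS blocked_by
FROM tickets a
LEFT JOIN tickets b ON a.blocked_by = b.id

Result:
item           | blocked_by  
---------------+-------------
Login fails    | NULL        
Null pointer   | Login fails 
Memory leak    | Null pointer
Wrong total    | Memory leak 
Bad redirect   | Memory leak 
Stale cache    | Bad redirect
Export error   | Memory leak 
Race condition | Login fails 
Timeout error  | Stale cache 


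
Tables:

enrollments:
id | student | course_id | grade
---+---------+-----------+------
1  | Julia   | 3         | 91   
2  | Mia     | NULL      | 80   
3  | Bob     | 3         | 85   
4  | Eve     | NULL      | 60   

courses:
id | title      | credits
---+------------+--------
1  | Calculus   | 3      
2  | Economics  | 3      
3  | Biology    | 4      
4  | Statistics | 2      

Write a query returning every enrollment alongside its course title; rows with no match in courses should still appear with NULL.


LEFT JOIN keeps every row from enrollments (the left table); where course_id has no match in courses, the course columns become NULL. Walk through each enrollment:
  - enrollment 1 (Julia): course_id=3 -> matches Biology
  - enrollment 2 (Mia): course_id=NULL, no match -> kept with NULL
  - enrollment 3 (Bob): course_id=3 -> matches Biology
  - enrollment 4 (Eve): course_id=NULL, no match -> kept with NULL
All 4 rows appear; 2 have NULL course.

SQL:
SELECT a.student, b.title AS course
FROM enrollments a
LEFT JOIN courses b ON a.course_id = b.id

Result:
student | course 
--------+--------
Julia   | Biology
Mia     | NULL   
Bob     | Biology
Eve     | NULL   


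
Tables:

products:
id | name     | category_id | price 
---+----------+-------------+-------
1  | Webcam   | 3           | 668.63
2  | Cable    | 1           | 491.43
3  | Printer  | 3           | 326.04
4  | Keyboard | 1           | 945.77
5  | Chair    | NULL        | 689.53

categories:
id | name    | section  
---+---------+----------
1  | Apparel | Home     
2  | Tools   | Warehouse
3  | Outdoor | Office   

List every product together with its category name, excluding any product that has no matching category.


INNER JOIN keeps only products rows whose category_id matches an id in categories. Walk through each product:
  - product 1 (Webcam): category_id=3 -> matches Outdoor
  - product 2 (Cable): category_id=1 -> matches Apparel
  - product 3 (Printer): category_id=3 -> matches Outdoor
  - product 4 (Keyboard): category_id=1 -> matches Apparel
  - product 5 (Chair): category_id=NULL, no match -> dropped
So 1 of 5 rows is dropped.

SQL:
SELECT a.name, b.name AS category
FROM products a
INNER JOIN categories b ON a.category_id = b.id

Result:
name     | category
---------+---------
Webcam   | Outdoor 
Cable    | Apparel 
Printer  | Outdoor 
Keyboard | Apparel 


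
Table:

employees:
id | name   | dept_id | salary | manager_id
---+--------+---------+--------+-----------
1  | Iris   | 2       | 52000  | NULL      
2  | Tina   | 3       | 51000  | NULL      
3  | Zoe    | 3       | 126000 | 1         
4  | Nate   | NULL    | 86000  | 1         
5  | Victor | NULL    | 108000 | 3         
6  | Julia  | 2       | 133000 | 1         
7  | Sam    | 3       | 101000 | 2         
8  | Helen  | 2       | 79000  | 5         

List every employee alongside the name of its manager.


This is a self-join: employees is joined to a second copy of itself, matching each row's manager_id to another row's id. Use LEFT JOIN so rows with manager_id=NULL are kept.
  - employee 1 (Iris): manager_id=NULL -> NULL
  - employee 2 (Tina): manager_id=NULL -> NULL
  - employee 3 (Zoe): manager_id=1 -> Iris
  - employee 4 (Nate): manager_id=1 -> Iris
  - employee 5 (Victor): manager_id=3 -> Zoe
  - employee 6 (Julia): manager_id=1 -> Iris
  - employee 7 (Sam): manager_id=2 -> Tina
  - employee 8 (Helen): manager_id=5 -> Victor

SQL:
SELECT a.name AS item, b.name AS manager
FROM employees a
LEFT JOIN employees b ON a.manager_id = b.id

Result:
item   | manager
-------+--------
Iris   | NULL   
Tina   | NULL   
Zoe    | Iris   
Nate   | Iris   
Victor | Zoe    
Julia  | Iris   
Sam    | Tina   
Helen  | Victor 


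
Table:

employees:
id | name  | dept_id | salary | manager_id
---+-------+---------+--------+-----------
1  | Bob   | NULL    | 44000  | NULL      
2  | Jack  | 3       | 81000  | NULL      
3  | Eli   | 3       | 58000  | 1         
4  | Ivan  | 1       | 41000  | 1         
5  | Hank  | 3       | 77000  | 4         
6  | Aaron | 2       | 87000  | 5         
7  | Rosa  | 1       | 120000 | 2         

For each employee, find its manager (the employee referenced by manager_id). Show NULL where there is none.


This is a self-join: employees is joined to a second copy of itself, matching each row's manager_id to another row's id. Use LEFT JOIN so rows with manager_id=NULL are kept.
  - employee 1 (Bob): manager_id=NULL -> NULL
  - employee 2 (Jack): manager_id=NULL -> NULL
  - employee 3 (Eli): manager_id=1 -> Bob
  - employee 4 (Ivan): manager_id=1 -> Bob
  - employee 5 (Hank): manager_id=4 -> Ivan
  - employee 6 (Aaron): manager_id=5 -> Hank
  - employee 7 (Rosa): manager_id=2 -> Jack

SQL:
SELECT a.name AS item, b.name AS manager
FROM employees a
LEFT JOIN employees b ON a.manager_id = b.id

Result:
item  | manager
------+--------
Bob   | NULL   
Jack  | NULL   
Eli   | Bob    
Ivan  | Bob    
Hank  | Ivan   
Aaron | Hank   
Rosa  | Jack   


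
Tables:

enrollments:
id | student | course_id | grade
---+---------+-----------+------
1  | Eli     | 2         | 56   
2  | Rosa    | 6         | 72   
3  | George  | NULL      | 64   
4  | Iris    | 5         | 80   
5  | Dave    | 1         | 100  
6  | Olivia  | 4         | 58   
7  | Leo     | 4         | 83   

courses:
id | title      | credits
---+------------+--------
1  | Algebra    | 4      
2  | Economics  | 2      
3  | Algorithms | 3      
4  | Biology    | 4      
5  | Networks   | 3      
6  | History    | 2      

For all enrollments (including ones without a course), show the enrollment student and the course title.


LEFT JOIN keeps every row from enrollments (the left table); where course_id has no match in courses, the course columns become NULL. Walk through each enrollment:
  - enrollment 1 (Eli): course_id=2 -> matches Economics
  - enrollment 2 (Rosa): course_id=6 -> matches History
  - enrollment 3 (George): course_id=NULL, no match -> kept with NULL
  - enrollment 4 (Iris): course_id=5 -> matches Networks
  - enrollment 5 (Dave): course_id=1 -> matches Algebra
  - enrollment 6 (Olivia): course_id=4 -> matches Biology
  - enrollment 7 (Leo): course_id=4 -> matches Biology
All 7 rows appear; 1 has NULL course.

SQL:
SELECT a.student, b.title AS course
FROM enrollments a
LEFT JOIN courses b ON a.course_id = b.id

Result:
student | course   
--------+----------
Eli     | Economics
Rosa    | History  
George  | NULL     
Iris    | Networks 
Dave    | Algebra  
Olivia  | Biology  
Leo     | Biology  


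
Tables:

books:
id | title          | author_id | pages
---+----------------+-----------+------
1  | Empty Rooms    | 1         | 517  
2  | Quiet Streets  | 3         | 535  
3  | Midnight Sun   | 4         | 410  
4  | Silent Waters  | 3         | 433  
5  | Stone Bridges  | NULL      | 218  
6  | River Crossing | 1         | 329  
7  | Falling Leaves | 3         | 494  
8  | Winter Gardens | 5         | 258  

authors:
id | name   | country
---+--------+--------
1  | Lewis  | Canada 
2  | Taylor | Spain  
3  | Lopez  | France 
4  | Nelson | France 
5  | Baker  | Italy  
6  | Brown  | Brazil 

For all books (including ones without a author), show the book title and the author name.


LEFT JOIN keeps every row from books (the left table); where author_id has no match in authors, the author columns become NULL. Walk through each book:
  - book 1 (Empty Rooms): author_id=1 -> matches Lewis
  - book 2 (Quiet Streets): author_id=3 -> matches Lopez
  - book 3 (Midnight Sun): author_id=4 -> matches Nelson
  - book 4 (Silent Waters): author_id=3 -> matches Lopez
  - book 5 (Stone Bridges): author_id=NULL, no match -> kept with NULL
  - book 6 (River Crossing): author_id=1 -> matches Lewis
  - book 7 (Falling Leaves): author_id=3 -> matches Lopez
  - book 8 (Winter Gardens): author_id=5 -> matches Baker
All 8 rows appear; 1 has NULL author.

SQL:
SELECT a.title, b.name AS author
FROM books a
LEFT JOIN authors b ON a.author_id = b.id

Result:
title          | author
---------------+-------
Empty Rooms    | Lewis 
Quiet Streets  | Lopez 
Midnight Sun   | Nelson
Silent Waters  | Lopez 
Stone Bridges  | NULL  
River Crossing | Lewis 
Falling Leaves | Lopez 
Winter Gardens | Baker 
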